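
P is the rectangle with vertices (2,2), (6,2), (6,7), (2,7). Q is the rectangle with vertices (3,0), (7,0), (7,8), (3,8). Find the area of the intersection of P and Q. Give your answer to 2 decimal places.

|P∩Q|: x∈[3,6], y∈[2,7] → 3·5 = 15.

15.00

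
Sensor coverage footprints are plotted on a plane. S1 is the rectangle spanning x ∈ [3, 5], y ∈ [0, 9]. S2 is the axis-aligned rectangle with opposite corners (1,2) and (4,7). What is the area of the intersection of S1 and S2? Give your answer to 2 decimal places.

5.00

|S1∩S2|: x∈[3,4], y∈[2,7] → 1·5 = 5.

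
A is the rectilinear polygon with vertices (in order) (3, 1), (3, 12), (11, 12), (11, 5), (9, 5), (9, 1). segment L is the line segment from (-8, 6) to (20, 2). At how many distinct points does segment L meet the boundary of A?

2

The segment meets the boundary at (9,3.571), (3,4.429).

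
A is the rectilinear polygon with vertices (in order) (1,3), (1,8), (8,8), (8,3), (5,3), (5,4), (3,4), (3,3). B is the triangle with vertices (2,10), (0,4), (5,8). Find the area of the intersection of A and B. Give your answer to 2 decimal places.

The intersection is the polygon with vertices (1,7), (1.333,8), (5,8), (1,4.8).
By the shoelace formula its area is 6.23.

6.23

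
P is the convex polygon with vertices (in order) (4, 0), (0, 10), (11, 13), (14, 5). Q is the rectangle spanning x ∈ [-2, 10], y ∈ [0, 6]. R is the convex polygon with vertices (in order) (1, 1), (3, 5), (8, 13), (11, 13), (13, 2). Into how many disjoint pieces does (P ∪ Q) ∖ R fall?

2

(P ∪ Q) ∖ R splits into 2 disjoint pieces (area 59.1545, area 6.7292).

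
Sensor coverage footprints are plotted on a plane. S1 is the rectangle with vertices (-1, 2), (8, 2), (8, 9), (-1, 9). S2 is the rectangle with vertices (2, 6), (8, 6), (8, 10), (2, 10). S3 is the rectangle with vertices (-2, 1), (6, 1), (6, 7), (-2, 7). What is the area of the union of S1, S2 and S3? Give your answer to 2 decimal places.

By inclusion–exclusion:
Individual areas: |S1| = 63, |S2| = 24, |S3| = 48.
|S1∩S2|: x∈[2,8], y∈[6,9] → 6·3 = 18.
|S1∩S3|: x∈[-1,6], y∈[2,7] → 7·5 = 35.
|S2∩S3|: x∈[2,6], y∈[6,7] → 4·1 = 4.
|S1∩S2∩S3| = 4.
|S1 ∪ S2 ∪ S3| = 135 − 57 + 4 = 82.00.

82.00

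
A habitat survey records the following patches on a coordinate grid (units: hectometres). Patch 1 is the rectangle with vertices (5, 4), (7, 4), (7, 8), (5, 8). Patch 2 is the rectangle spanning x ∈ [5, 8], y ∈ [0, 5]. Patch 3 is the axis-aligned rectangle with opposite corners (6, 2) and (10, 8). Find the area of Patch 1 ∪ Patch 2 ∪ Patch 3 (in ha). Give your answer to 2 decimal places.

36.00

By inclusion–exclusion:
Individual areas: |Patch 1| = 8, |Patch 2| = 15, |Patch 3| = 24.
|Patch 1∩Patch 2|: x∈[5,7], y∈[4,5] → 2·1 = 2.
|Patch 1∩Patch 3|: x∈[6,7], y∈[4,8] → 1·4 = 4.
|Patch 2∩Patch 3|: x∈[6,8], y∈[2,5] → 2·3 = 6.
|Patch 1∩Patch 2∩Patch 3| = 1.
|Patch 1 ∪ Patch 2 ∪ Patch 3| = 47 − 12 + 1 = 36.00.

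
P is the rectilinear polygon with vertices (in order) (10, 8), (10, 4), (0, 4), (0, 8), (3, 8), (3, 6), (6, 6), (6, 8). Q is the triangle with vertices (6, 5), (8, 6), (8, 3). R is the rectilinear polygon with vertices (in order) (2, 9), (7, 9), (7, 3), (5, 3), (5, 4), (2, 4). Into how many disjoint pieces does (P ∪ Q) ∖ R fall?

2

(P ∪ Q) ∖ R splits into 2 disjoint pieces (area 12.5, area 8).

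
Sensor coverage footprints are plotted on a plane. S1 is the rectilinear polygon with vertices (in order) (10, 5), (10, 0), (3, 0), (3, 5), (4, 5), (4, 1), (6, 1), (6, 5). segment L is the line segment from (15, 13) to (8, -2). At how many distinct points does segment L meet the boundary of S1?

2

The segment meets the boundary at (8.933,0), (10,2.286).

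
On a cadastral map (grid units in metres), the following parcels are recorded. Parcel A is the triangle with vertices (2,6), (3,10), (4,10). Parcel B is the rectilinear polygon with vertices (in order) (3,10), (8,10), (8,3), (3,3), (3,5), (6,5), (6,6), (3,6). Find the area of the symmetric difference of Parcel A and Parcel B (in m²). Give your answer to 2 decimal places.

32.00

|Parcel A| = 2, |Parcel B| = 32, |Parcel A∩Parcel B| = 1.
|Parcel A △ Parcel B| = |Parcel A| + |Parcel B| − 2·|Parcel A∩Parcel B| = 2 + 32 − 2 = 32.00.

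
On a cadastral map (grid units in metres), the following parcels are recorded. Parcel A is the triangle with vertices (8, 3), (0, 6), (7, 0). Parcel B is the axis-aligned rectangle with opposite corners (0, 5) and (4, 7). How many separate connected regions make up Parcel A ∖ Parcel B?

Parcel A ∖ Parcel B is a single connected region.

1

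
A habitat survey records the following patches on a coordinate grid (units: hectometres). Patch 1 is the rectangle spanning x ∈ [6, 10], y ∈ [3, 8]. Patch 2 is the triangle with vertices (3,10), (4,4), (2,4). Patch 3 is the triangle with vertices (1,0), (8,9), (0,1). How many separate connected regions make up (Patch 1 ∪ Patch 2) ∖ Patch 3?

3

(Patch 1 ∪ Patch 2) ∖ Patch 3 splits into 3 disjoint pieces (area 19.0397, area 0.5, area 5.5714).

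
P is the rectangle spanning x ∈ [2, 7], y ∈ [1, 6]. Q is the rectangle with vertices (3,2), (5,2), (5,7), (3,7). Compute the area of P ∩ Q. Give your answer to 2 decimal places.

8.00

|P∩Q|: x∈[3,5], y∈[2,6] → 2·4 = 8.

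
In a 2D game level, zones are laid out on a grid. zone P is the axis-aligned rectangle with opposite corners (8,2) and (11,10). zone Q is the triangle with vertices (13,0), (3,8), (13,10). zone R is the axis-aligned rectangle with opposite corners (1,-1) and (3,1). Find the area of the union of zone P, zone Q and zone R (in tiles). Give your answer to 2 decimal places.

By inclusion–exclusion:
Individual areas: |zone P| = 24, |zone Q| = 50, |zone R| = 4.
|zone P∩zone Q| = 19.4.
|zone P∩zone R| = 0 (no overlap).
|zone Q∩zone R| = 0.
|zone P∩zone Q∩zone R| = 0.
|zone P ∪ zone Q ∪ zone R| = 78 − 19.4 + 0 = 58.60.

58.60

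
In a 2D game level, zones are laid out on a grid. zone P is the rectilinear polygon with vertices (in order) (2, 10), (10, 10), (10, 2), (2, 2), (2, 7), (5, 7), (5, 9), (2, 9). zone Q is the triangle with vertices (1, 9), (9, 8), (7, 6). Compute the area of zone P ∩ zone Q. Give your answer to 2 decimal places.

The intersection is the polygon with vertices (5,8.5), (9,8), (7,6), (5,7).
By the shoelace formula its area is 6.00.

6.00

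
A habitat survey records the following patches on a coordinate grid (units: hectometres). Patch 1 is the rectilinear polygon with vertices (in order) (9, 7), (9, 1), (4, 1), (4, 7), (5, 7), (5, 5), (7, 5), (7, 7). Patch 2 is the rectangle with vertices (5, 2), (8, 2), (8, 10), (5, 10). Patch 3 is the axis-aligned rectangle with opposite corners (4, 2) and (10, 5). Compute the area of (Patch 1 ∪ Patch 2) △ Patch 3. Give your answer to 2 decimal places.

27.00

|Patch 1 ∪ Patch 2| = 39.
|(Patch 1 ∪ Patch 2) ∩ Patch 3| = 15.
|(Patch 1 ∪ Patch 2) △ Patch 3| = 39 + 18 − 30 = 27.00.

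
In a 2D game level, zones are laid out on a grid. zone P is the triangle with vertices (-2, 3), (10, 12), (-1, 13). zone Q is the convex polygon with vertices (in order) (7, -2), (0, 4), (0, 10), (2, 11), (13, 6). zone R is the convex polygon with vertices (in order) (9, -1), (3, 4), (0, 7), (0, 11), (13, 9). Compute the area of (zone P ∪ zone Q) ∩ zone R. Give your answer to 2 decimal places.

The region (zone P ∪ zone Q) ∩ zone R is the polygon with vertices (6.151,9.113), (11.985,6.462), (10.429,2.571), (8.231,-0.359), (3,4), (0,7), (0,11), (7.191,9.894).
By the shoelace formula its area is 75.19.

75.19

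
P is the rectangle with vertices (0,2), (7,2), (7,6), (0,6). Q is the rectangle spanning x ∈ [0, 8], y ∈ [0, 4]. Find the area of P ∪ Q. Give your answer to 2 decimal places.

46.00

By inclusion–exclusion:
Individual areas: |P| = 28, |Q| = 32.
|P∩Q|: x∈[0,7], y∈[2,4] → 7·2 = 14.
|P ∪ Q| = 60 − 14 = 46.00.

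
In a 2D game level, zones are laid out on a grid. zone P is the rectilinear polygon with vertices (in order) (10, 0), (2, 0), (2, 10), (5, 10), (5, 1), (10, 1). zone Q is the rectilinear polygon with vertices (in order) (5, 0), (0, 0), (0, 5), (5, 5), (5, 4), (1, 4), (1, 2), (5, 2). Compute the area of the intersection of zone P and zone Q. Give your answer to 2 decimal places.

9.00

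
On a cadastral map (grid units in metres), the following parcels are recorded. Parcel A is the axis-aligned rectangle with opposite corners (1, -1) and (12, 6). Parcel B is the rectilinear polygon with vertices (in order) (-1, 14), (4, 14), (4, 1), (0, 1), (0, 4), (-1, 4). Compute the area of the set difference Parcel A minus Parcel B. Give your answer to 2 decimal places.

|Parcel A| = 77, |Parcel A∩Parcel B| = 15.
|Parcel A ∖ Parcel B| = |Parcel A| − |Parcel A∩Parcel B| = 77 − 15 = 62.00.

62.00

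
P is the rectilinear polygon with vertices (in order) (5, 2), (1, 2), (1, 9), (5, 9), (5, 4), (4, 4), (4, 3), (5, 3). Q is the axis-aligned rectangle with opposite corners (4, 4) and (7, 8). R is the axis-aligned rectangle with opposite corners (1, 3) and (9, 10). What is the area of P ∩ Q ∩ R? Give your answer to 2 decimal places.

4.00

The intersection is the polygon with vertices (4,4), (4,8), (5,8), (5,4).
By the shoelace formula its area is 4.00.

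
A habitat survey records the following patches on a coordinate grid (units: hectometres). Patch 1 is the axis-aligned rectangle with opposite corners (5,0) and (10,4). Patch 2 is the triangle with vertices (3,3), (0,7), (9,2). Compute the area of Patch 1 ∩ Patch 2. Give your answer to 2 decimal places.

3.07

The intersection is the polygon with vertices (5,4), (5.4,4), (9,2), (5,2.667).
By the shoelace formula its area is 3.07.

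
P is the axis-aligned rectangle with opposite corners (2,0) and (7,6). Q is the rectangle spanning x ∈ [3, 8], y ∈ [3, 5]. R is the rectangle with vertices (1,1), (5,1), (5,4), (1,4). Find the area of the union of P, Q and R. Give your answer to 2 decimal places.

By inclusion–exclusion:
Individual areas: |P| = 30, |Q| = 10, |R| = 12.
|P∩Q|: x∈[3,7], y∈[3,5] → 4·2 = 8.
|P∩R|: x∈[2,5], y∈[1,4] → 3·3 = 9.
|Q∩R|: x∈[3,5], y∈[3,4] → 2·1 = 2.
|P∩Q∩R| = 2.
|P ∪ Q ∪ R| = 52 − 19 + 2 = 35.00.

35.00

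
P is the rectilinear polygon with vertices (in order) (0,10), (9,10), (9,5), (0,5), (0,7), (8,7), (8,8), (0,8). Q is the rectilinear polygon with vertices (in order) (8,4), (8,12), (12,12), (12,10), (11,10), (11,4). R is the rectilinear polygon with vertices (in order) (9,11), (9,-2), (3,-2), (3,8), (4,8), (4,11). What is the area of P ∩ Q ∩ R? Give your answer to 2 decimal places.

The intersection is the polygon with vertices (9,5), (8,5), (8,7), (8,8), (8,10), (9,10).
By the shoelace formula its area is 5.00.

5.00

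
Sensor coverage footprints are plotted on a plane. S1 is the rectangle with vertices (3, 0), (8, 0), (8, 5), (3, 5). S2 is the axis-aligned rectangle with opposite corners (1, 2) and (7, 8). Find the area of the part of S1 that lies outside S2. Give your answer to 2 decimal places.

|S1∩S2|: x∈[3,7], y∈[2,5] → 4·3 = 12.
|S1| = 25.
|S1 ∖ S2| = |S1| − |S1∩S2| = 25 − 12 = 13.00.

13.00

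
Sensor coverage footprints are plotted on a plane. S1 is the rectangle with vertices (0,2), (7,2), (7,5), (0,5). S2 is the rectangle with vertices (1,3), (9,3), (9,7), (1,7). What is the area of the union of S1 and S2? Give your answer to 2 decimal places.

41.00

By inclusion–exclusion:
Individual areas: |S1| = 21, |S2| = 32.
|S1∩S2|: x∈[1,7], y∈[3,5] → 6·2 = 12.
|S1 ∪ S2| = 53 − 12 = 41.00.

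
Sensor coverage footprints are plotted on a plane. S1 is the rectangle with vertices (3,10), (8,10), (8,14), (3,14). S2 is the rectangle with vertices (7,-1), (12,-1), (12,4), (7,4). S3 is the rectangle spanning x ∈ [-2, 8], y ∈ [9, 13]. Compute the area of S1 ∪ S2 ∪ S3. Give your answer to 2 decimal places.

By inclusion–exclusion:
Individual areas: |S1| = 20, |S2| = 25, |S3| = 40.
|S1∩S2| = 0 (no overlap).
|S1∩S3|: x∈[3,8], y∈[10,13] → 5·3 = 15.
|S2∩S3| = 0 (no overlap).
|S1∩S2∩S3| = 0.
|S1 ∪ S2 ∪ S3| = 85 − 15 + 0 = 70.00.

70.00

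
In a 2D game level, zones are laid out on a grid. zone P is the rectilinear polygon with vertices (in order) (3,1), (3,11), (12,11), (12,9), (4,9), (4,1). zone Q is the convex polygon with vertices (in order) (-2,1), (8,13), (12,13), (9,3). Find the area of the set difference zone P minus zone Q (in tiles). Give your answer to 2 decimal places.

9.20

|zone P| = 26, |zone P∩zone Q| = 16.8.
|zone P ∖ zone Q| = |zone P| − |zone P∩zone Q| = 26 − 16.8 = 9.20.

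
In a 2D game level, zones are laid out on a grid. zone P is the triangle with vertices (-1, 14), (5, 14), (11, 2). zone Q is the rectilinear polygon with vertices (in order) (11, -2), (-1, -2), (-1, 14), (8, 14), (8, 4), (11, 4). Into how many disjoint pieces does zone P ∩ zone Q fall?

2

zone P ∩ zone Q splits into 2 disjoint pieces (area 31.5, area 1).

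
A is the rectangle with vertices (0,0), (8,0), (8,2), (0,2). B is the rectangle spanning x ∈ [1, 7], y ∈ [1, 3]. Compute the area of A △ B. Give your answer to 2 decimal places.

|A∩B|: x∈[1,7], y∈[1,2] → 6·1 = 6.
|A △ B| = |A| + |B| − 2·|A∩B| = 16 + 12 − 12 = 16.00.

16.00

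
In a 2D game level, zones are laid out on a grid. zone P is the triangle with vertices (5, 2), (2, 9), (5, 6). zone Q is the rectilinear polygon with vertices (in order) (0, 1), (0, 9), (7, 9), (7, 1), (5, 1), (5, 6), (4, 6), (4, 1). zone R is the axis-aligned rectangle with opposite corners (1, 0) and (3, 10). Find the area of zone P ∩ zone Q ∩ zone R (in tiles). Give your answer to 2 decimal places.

0.67

The intersection is the polygon with vertices (3,8), (3,6.667), (2,9).
By the shoelace formula its area is 0.67.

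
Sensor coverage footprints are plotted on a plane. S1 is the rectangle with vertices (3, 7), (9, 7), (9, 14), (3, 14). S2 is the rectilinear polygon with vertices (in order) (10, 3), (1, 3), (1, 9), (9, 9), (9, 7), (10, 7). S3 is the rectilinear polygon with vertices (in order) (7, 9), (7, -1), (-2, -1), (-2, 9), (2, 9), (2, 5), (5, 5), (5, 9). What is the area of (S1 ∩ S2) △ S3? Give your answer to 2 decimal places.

82.00

|S1 ∩ S2| = 12.
|(S1 ∩ S2) ∩ S3| = 4.
|(S1 ∩ S2) △ S3| = 12 + 78 − 8 = 82.00.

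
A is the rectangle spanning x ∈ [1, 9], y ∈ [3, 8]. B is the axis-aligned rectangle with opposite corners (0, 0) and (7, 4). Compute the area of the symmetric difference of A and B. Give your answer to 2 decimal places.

56.00

|A∩B|: x∈[1,7], y∈[3,4] → 6·1 = 6.
|A △ B| = |A| + |B| − 2·|A∩B| = 40 + 28 − 12 = 56.00.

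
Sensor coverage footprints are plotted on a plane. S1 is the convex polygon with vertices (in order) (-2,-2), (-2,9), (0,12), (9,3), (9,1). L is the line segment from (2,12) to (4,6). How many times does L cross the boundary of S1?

The segment meets the boundary at (3,9).

1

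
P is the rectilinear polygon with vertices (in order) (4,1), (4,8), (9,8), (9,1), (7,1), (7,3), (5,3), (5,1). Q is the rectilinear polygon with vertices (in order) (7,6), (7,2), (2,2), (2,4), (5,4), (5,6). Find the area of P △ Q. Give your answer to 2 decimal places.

29.00

|P| = 31, |Q| = 14, |P∩Q| = 8.
|P △ Q| = |P| + |Q| − 2·|P∩Q| = 31 + 14 − 16 = 29.00.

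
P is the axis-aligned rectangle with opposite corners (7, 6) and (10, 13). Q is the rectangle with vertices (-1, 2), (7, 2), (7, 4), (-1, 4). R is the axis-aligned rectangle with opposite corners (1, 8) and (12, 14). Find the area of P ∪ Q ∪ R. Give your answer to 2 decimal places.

88.00

By inclusion–exclusion:
Individual areas: |P| = 21, |Q| = 16, |R| = 66.
|P∩Q| = 0 (no overlap).
|P∩R|: x∈[7,10], y∈[8,13] → 3·5 = 15.
|Q∩R| = 0 (no overlap).
|P∩Q∩R| = 0.
|P ∪ Q ∪ R| = 103 − 15 + 0 = 88.00.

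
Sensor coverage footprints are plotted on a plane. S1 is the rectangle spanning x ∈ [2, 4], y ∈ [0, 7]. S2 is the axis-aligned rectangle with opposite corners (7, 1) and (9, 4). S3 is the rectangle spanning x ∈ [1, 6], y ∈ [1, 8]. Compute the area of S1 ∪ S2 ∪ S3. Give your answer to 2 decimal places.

43.00

By inclusion–exclusion:
Individual areas: |S1| = 14, |S2| = 6, |S3| = 35.
|S1∩S2| = 0 (no overlap).
|S1∩S3|: x∈[2,4], y∈[1,7] → 2·6 = 12.
|S2∩S3| = 0 (no overlap).
|S1∩S2∩S3| = 0.
|S1 ∪ S2 ∪ S3| = 55 − 12 + 0 = 43.00.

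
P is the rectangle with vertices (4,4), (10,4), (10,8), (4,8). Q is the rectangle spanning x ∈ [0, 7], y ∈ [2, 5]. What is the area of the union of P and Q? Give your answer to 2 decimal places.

42.00

By inclusion–exclusion:
Individual areas: |P| = 24, |Q| = 21.
|P∩Q|: x∈[4,7], y∈[4,5] → 3·1 = 3.
|P ∪ Q| = 45 − 3 = 42.00.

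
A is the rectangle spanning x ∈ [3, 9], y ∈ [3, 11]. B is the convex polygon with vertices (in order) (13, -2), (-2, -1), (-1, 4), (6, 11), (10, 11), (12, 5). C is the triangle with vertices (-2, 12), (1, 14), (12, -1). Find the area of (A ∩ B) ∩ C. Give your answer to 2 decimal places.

The region (A ∩ B) ∩ C is the polygon with vertices (7.692,3), (3,7.357), (3,8), (4.385,9.385), (9,3.091), (9,3).
By the shoelace formula its area is 12.60.

12.60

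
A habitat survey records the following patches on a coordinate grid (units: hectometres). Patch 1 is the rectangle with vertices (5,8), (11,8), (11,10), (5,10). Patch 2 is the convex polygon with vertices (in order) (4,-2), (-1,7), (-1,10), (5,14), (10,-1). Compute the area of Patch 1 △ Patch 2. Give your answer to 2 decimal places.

|Patch 1| = 12, |Patch 2| = 101, |Patch 1∩Patch 2| = 3.3333.
|Patch 1 △ Patch 2| = |Patch 1| + |Patch 2| − 2·|Patch 1∩Patch 2| = 12 + 101 − 6.6667 = 106.33.

106.33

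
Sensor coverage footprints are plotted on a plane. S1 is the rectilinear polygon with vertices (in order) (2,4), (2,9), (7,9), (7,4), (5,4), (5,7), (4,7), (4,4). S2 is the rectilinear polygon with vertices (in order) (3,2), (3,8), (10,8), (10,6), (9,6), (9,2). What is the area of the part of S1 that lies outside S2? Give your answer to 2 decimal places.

|S1| = 22, |S1∩S2| = 13.
|S1 ∖ S2| = |S1| − |S1∩S2| = 22 − 13 = 9.00.

9.00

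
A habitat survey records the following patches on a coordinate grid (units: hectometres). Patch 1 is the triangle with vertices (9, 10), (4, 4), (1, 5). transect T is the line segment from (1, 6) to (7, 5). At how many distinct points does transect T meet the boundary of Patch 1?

The segment meets the boundary at (5.098,5.317), (2.263,5.789).

2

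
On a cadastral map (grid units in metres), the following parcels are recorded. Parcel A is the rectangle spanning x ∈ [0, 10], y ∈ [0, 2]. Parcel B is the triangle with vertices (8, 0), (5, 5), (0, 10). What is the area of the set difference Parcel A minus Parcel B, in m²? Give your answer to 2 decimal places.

19.60

|Parcel A| = 20, |Parcel A∩Parcel B| = 0.4.
|Parcel A ∖ Parcel B| = |Parcel A| − |Parcel A∩Parcel B| = 20 − 0.4 = 19.60.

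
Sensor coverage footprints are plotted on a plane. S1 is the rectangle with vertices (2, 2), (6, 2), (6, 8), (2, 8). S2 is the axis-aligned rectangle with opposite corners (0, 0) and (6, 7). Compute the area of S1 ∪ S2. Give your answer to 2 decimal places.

By inclusion–exclusion:
Individual areas: |S1| = 24, |S2| = 42.
|S1∩S2|: x∈[2,6], y∈[2,7] → 4·5 = 20.
|S1 ∪ S2| = 66 − 20 = 46.00.

46.00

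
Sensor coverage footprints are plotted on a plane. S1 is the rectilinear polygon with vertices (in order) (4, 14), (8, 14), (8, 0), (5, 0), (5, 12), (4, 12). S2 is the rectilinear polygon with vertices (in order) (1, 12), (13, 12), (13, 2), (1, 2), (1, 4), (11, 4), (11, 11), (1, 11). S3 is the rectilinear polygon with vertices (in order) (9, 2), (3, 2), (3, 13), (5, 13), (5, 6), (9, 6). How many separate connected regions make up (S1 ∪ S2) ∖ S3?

4

(S1 ∪ S2) ∖ S3 splits into 4 disjoint pieces (area 52, area 6, area 4, area 2).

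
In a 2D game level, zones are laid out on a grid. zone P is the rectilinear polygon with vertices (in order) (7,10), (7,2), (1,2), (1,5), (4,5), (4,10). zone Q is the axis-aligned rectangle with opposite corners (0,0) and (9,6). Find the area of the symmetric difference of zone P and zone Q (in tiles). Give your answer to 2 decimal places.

|zone P| = 33, |zone Q| = 54, |zone P∩zone Q| = 21.
|zone P △ zone Q| = |zone P| + |zone Q| − 2·|zone P∩zone Q| = 33 + 54 − 42 = 45.00.

45.00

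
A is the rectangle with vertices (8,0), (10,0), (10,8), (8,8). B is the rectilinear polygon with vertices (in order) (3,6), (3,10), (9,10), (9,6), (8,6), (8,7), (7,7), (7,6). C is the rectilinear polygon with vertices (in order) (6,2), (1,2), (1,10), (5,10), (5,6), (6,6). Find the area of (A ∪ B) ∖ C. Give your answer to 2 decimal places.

|A ∪ B| = 37.
|(A ∪ B) ∩ C| = 8.
|(A ∪ B) ∖ C| = 37 − 8 = 29.00.

29.00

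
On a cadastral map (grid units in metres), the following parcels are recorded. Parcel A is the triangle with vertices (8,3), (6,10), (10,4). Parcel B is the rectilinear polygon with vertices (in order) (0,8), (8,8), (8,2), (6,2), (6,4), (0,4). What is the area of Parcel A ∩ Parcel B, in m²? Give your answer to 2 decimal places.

3.24

The intersection is the polygon with vertices (6.571,8), (7.333,8), (8,7), (8,3).
By the shoelace formula its area is 3.24.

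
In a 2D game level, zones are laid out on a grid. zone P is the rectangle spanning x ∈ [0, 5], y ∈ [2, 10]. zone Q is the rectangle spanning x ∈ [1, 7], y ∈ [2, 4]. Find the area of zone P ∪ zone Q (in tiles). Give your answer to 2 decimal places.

44.00

By inclusion–exclusion:
Individual areas: |zone P| = 40, |zone Q| = 12.
|zone P∩zone Q|: x∈[1,5], y∈[2,4] → 4·2 = 8.
|zone P ∪ zone Q| = 52 − 8 = 44.00.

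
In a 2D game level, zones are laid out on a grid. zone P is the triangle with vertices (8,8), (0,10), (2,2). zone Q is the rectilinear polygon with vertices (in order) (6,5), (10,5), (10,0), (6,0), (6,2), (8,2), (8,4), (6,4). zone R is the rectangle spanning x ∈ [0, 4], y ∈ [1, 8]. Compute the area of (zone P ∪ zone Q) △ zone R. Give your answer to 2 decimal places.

45.00

|zone P ∪ zone Q| = 46.
|(zone P ∪ zone Q) ∩ zone R| = 14.5.
|(zone P ∪ zone Q) △ zone R| = 46 + 28 − 29 = 45.00.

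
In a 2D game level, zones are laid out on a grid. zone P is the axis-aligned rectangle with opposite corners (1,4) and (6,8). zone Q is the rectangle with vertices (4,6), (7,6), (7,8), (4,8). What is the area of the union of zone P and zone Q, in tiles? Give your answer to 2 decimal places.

By inclusion–exclusion:
Individual areas: |zone P| = 20, |zone Q| = 6.
|zone P∩zone Q|: x∈[4,6], y∈[6,8] → 2·2 = 4.
|zone P ∪ zone Q| = 26 − 4 = 22.00.

22.00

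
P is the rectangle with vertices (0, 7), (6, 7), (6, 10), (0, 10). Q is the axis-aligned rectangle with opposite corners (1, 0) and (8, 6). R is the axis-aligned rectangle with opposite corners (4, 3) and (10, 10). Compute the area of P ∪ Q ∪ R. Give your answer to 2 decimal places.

84.00

By inclusion–exclusion:
Individual areas: |P| = 18, |Q| = 42, |R| = 42.
|P∩Q| = 0 (no overlap).
|P∩R|: x∈[4,6], y∈[7,10] → 2·3 = 6.
|Q∩R|: x∈[4,8], y∈[3,6] → 4·3 = 12.
|P∩Q∩R| = 0.
|P ∪ Q ∪ R| = 102 − 18 + 0 = 84.00.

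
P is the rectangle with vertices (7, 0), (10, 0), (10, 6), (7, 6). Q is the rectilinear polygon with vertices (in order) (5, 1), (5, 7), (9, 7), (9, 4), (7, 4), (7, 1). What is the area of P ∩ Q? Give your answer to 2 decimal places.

4.00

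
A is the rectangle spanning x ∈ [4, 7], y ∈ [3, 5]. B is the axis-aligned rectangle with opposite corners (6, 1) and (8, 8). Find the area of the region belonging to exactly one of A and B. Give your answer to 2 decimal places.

16.00

|A∩B|: x∈[6,7], y∈[3,5] → 1·2 = 2.
|A △ B| = |A| + |B| − 2·|A∩B| = 6 + 14 − 4 = 16.00.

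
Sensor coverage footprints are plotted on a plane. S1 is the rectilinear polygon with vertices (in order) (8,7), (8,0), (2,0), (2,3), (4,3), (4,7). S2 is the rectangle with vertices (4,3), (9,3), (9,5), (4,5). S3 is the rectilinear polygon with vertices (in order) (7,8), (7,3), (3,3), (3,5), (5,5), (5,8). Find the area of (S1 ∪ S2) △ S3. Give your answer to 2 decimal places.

30.00

|S1 ∪ S2| = 36.
|(S1 ∪ S2) ∩ S3| = 10.
|(S1 ∪ S2) △ S3| = 36 + 14 − 20 = 30.00.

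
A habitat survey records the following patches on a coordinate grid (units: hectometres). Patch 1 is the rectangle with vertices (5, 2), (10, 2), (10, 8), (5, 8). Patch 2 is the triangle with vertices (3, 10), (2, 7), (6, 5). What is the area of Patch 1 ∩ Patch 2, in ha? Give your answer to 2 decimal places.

The intersection is the polygon with vertices (5,6.667), (6,5), (5,5.5).
By the shoelace formula its area is 0.58.

0.58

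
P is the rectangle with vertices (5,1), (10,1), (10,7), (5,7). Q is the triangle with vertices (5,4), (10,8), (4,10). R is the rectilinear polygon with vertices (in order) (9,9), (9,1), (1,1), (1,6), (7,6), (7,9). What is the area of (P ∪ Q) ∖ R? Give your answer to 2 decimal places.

|P ∪ Q| = 41.375.
|(P ∪ Q) ∩ R| = 25.6417.
|(P ∪ Q) ∖ R| = 41.375 − 25.6417 = 15.73.

15.73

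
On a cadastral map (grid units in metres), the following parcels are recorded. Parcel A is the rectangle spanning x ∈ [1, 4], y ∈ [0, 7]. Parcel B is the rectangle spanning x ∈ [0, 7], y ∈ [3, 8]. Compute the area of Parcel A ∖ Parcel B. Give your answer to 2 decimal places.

|Parcel A∩Parcel B|: x∈[1,4], y∈[3,7] → 3·4 = 12.
|Parcel A| = 21.
|Parcel A ∖ Parcel B| = |Parcel A| − |Parcel A∩Parcel B| = 21 − 12 = 9.00.

9.00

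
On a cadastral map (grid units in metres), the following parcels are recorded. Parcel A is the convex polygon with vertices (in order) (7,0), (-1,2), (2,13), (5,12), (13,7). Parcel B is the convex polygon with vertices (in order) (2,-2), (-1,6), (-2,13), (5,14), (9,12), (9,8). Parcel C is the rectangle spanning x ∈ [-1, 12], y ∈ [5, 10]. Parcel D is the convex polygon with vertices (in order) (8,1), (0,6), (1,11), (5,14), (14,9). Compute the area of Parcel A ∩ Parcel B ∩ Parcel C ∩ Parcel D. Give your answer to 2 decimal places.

38.30

The intersection is the polygon with vertices (8.2,10), (9,9.5), (9,8), (6.9,5), (1.6,5), (0.078,5.952), (1.182,10).
By the shoelace formula its area is 38.30.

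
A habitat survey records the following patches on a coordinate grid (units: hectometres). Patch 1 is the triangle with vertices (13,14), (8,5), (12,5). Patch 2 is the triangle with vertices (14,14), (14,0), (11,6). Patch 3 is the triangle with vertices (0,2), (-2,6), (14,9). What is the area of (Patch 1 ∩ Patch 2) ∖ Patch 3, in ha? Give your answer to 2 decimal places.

|Patch 1 ∩ Patch 2| = 3.1447.
|(Patch 1 ∩ Patch 2) ∩ Patch 3| = 0.3184.
|(Patch 1 ∩ Patch 2) ∖ Patch 3| = 3.1447 − 0.3184 = 2.83.

2.83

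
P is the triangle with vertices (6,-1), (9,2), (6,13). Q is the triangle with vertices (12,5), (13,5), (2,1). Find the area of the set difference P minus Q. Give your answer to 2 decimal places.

|P| = 21, |P∩Q| = 0.4979.
|P ∖ Q| = |P| − |P∩Q| = 21 − 0.4979 = 20.50.

20.50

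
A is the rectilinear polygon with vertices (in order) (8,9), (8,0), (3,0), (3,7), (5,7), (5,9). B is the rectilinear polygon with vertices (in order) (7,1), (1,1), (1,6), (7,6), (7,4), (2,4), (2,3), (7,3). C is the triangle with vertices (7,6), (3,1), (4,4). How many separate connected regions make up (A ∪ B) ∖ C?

1

(A ∪ B) ∖ C is a single connected region.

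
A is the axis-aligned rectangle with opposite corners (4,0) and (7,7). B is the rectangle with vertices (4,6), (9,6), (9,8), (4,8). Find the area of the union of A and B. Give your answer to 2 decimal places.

28.00

By inclusion–exclusion:
Individual areas: |A| = 21, |B| = 10.
|A∩B|: x∈[4,7], y∈[6,7] → 3·1 = 3.
|A ∪ B| = 31 − 3 = 28.00.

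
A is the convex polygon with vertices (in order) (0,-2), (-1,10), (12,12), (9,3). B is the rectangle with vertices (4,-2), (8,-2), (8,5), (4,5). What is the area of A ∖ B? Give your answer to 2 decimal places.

|A| = 112, |A∩B| = 14.6667.
|A ∖ B| = |A| − |A∩B| = 112 − 14.6667 = 97.33.

97.33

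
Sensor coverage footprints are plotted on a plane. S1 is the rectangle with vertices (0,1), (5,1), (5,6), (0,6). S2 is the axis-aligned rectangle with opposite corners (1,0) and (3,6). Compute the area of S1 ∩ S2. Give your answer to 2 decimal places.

10.00

|S1∩S2|: x∈[1,3], y∈[1,6] → 2·5 = 10.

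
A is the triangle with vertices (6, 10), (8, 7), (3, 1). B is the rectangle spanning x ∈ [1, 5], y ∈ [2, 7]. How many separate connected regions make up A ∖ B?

2

A ∖ B splits into 2 disjoint pieces (area 9.9, area 0.25).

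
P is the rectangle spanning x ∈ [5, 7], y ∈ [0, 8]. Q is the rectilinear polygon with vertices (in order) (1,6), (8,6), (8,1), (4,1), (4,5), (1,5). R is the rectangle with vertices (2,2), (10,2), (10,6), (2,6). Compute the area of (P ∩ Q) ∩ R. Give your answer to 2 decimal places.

8.00

The region (P ∩ Q) ∩ R is the polygon with vertices (5,6), (7,6), (7,2), (5,2).
By the shoelace formula its area is 8.00.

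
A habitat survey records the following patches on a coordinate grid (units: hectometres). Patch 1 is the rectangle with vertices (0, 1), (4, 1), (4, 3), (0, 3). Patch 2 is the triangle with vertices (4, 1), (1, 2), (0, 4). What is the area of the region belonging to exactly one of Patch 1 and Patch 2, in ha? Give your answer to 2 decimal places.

6.33

|Patch 1| = 8, |Patch 2| = 2.5, |Patch 1∩Patch 2| = 2.0833.
|Patch 1 △ Patch 2| = |Patch 1| + |Patch 2| − 2·|Patch 1∩Patch 2| = 8 + 2.5 − 4.1667 = 6.33.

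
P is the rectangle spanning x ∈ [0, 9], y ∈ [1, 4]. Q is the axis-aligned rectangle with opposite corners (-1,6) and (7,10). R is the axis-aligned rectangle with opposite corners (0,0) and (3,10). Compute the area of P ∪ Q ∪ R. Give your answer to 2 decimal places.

By inclusion–exclusion:
Individual areas: |P| = 27, |Q| = 32, |R| = 30.
|P∩Q| = 0 (no overlap).
|P∩R|: x∈[0,3], y∈[1,4] → 3·3 = 9.
|Q∩R|: x∈[0,3], y∈[6,10] → 3·4 = 12.
|P∩Q∩R| = 0.
|P ∪ Q ∪ R| = 89 − 21 + 0 = 68.00.

68.00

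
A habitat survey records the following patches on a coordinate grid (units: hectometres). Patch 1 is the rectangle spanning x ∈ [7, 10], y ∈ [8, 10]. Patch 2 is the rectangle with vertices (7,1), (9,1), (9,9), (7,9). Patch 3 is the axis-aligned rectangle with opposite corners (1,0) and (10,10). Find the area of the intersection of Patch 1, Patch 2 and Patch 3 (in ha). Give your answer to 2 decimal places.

2.00

The intersection is the polygon with vertices (9,9), (9,8), (7,8), (7,9).
By the shoelace formula its area is 2.00.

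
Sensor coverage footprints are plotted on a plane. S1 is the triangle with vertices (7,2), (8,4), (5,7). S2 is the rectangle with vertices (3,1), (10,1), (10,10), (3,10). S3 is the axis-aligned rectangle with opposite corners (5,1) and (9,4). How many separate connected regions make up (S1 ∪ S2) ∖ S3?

(S1 ∪ S2) ∖ S3 is a single connected region.

1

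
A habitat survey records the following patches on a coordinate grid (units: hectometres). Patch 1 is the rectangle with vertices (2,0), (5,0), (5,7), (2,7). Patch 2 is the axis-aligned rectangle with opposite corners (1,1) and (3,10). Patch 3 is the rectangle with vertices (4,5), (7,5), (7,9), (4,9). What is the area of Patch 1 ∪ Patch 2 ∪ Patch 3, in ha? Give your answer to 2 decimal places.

By inclusion–exclusion:
Individual areas: |Patch 1| = 21, |Patch 2| = 18, |Patch 3| = 12.
|Patch 1∩Patch 2|: x∈[2,3], y∈[1,7] → 1·6 = 6.
|Patch 1∩Patch 3|: x∈[4,5], y∈[5,7] → 1·2 = 2.
|Patch 2∩Patch 3| = 0 (no overlap).
|Patch 1∩Patch 2∩Patch 3| = 0.
|Patch 1 ∪ Patch 2 ∪ Patch 3| = 51 − 8 + 0 = 43.00.

43.00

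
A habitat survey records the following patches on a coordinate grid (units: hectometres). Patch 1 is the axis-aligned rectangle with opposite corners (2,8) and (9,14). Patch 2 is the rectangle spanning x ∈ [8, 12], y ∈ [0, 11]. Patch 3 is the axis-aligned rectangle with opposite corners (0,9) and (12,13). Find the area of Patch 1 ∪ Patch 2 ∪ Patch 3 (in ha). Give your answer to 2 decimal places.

97.00

By inclusion–exclusion:
Individual areas: |Patch 1| = 42, |Patch 2| = 44, |Patch 3| = 48.
|Patch 1∩Patch 2|: x∈[8,9], y∈[8,11] → 1·3 = 3.
|Patch 1∩Patch 3|: x∈[2,9], y∈[9,13] → 7·4 = 28.
|Patch 2∩Patch 3|: x∈[8,12], y∈[9,11] → 4·2 = 8.
|Patch 1∩Patch 2∩Patch 3| = 2.
|Patch 1 ∪ Patch 2 ∪ Patch 3| = 134 − 39 + 2 = 97.00.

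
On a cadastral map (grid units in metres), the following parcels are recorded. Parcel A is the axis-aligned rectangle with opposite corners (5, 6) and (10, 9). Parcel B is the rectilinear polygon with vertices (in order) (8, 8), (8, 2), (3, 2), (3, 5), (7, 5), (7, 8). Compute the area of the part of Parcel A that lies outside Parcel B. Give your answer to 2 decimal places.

13.00

|Parcel A| = 15, |Parcel A∩Parcel B| = 2.
|Parcel A ∖ Parcel B| = |Parcel A| − |Parcel A∩Parcel B| = 15 − 2 = 13.00.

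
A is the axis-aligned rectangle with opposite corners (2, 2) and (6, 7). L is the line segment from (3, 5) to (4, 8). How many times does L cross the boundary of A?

The segment meets the boundary at (3.667,7).

1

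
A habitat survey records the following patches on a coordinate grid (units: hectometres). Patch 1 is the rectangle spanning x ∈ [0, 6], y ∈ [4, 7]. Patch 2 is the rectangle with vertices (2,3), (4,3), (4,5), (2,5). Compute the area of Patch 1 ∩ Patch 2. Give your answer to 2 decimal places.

2.00

|Patch 1∩Patch 2|: x∈[2,4], y∈[4,5] → 2·1 = 2.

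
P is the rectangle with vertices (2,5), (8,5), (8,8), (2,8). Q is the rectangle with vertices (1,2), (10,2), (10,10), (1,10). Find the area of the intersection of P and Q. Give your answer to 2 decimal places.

18.00

|P∩Q|: x∈[2,8], y∈[5,8] → 6·3 = 18.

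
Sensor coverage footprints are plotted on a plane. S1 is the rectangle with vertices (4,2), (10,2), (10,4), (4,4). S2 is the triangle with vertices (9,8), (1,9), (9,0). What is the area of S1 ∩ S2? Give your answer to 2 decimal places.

5.33

The intersection is the polygon with vertices (9,4), (9,2), (7.222,2), (5.444,4).
By the shoelace formula its area is 5.33.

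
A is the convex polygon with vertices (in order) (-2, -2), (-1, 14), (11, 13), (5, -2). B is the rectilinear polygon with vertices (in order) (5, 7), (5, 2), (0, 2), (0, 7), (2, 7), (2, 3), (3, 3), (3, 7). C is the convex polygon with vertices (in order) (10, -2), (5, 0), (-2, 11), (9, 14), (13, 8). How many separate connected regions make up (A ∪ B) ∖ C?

(A ∪ B) ∖ C splits into 3 disjoint pieces (area 10.6813, area 0.9118, area 48.3807).

3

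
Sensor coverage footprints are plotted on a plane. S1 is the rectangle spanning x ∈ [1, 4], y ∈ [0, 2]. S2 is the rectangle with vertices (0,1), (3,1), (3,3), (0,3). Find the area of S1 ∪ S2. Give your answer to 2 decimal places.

10.00

By inclusion–exclusion:
Individual areas: |S1| = 6, |S2| = 6.
|S1∩S2|: x∈[1,3], y∈[1,2] → 2·1 = 2.
|S1 ∪ S2| = 12 − 2 = 10.00.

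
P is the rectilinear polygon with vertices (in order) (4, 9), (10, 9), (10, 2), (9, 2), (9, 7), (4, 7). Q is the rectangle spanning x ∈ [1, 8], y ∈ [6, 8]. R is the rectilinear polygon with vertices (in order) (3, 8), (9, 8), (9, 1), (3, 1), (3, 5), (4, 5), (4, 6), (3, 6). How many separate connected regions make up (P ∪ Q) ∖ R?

(P ∪ Q) ∖ R splits into 2 disjoint pieces (area 12, area 4).

2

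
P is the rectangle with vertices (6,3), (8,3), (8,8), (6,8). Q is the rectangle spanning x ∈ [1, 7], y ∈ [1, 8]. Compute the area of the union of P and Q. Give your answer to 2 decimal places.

By inclusion–exclusion:
Individual areas: |P| = 10, |Q| = 42.
|P∩Q|: x∈[6,7], y∈[3,8] → 1·5 = 5.
|P ∪ Q| = 52 − 5 = 47.00.

47.00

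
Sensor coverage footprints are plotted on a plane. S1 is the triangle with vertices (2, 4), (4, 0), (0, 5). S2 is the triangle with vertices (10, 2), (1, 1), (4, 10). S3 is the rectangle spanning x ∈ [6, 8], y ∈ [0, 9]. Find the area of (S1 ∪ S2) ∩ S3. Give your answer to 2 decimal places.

The region (S1 ∪ S2) ∩ S3 is the polygon with vertices (8,4.667), (8,1.778), (6,1.556), (6,7.333).
By the shoelace formula its area is 8.67.

8.67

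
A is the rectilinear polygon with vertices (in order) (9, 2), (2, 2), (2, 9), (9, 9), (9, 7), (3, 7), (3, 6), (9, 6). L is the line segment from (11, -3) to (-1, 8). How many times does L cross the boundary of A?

2

The segment meets the boundary at (2,5.25), (5.545,2).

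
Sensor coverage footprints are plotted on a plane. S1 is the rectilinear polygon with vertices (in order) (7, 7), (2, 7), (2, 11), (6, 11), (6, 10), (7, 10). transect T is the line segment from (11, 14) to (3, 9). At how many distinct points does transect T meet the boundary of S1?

The segment meets the boundary at (6,10.875).

1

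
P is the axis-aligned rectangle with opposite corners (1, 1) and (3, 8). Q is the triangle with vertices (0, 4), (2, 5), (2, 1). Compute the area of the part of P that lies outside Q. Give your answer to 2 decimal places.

11.00

|P| = 14, |P∩Q| = 3.
|P ∖ Q| = |P| − |P∩Q| = 14 − 3 = 11.00.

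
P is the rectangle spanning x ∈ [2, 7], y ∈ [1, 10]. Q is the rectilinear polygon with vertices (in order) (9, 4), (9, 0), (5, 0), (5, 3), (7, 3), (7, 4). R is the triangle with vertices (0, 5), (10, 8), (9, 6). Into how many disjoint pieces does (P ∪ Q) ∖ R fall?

2

(P ∪ Q) ∖ R splits into 2 disjoint pieces (area 32.5, area 18.25).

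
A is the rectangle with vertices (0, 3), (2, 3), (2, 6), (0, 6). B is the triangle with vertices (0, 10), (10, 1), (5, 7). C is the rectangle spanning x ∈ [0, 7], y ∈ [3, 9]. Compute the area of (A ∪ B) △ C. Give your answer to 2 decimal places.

31.76

|A ∪ B| = 13.5.
|(A ∪ B) ∩ C| = 11.8722.
|(A ∪ B) △ C| = 13.5 + 42 − 23.7444 = 31.76.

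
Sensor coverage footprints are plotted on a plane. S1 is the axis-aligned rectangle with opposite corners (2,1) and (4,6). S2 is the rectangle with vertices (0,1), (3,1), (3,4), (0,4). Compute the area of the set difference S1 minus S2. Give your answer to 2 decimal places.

|S1∩S2|: x∈[2,3], y∈[1,4] → 1·3 = 3.
|S1| = 10.
|S1 ∖ S2| = |S1| − |S1∩S2| = 10 − 3 = 7.00.

7.00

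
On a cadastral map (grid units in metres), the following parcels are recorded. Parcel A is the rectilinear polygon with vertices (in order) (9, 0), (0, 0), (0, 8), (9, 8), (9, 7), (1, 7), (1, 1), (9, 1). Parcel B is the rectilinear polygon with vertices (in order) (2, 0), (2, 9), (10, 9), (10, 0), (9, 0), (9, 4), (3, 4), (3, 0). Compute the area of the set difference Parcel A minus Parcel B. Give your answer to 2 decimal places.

16.00

|Parcel A| = 24, |Parcel A∩Parcel B| = 8.
|Parcel A ∖ Parcel B| = |Parcel A| − |Parcel A∩Parcel B| = 24 − 8 = 16.00.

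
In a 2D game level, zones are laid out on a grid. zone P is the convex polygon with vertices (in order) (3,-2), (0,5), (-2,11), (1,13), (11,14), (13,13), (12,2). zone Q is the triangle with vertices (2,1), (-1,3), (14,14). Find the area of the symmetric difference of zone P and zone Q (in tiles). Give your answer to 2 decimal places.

|zone P| = 170, |zone Q| = 31.5, |zone P∩zone Q| = 28.7241.
|zone P △ zone Q| = |zone P| + |zone Q| − 2·|zone P∩zone Q| = 170 + 31.5 − 57.4482 = 144.05.

144.05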